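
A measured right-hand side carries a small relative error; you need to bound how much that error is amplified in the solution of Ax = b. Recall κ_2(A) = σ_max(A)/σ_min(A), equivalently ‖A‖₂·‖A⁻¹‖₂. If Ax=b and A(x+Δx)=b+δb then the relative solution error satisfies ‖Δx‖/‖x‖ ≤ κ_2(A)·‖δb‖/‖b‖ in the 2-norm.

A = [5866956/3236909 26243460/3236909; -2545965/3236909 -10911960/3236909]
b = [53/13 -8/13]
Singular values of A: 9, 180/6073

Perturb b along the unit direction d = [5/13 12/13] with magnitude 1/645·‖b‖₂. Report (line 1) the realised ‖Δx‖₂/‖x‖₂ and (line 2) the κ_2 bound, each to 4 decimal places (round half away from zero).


largest singular value 9, smallest 180/6073
condition number: 9 ÷ (180/6073) = 303.6500
bound on ‖Δx‖/‖x‖: κ·ε = 303.6500·1/645 = 0.4708
solve Ax = b  →  x = [-32.8184 7.8397]
‖b‖₂ = 4.1231 and ‖x‖₂ = 33.7418
δb = ε·‖b‖·d = [0.0025 0.0059]; solving A·Δx = δb gives ‖Δx‖ = 0.2157
relative error = 0.0064
realised/bound (from unrounded values) ≈ 0.0136

0.0064
0.4708


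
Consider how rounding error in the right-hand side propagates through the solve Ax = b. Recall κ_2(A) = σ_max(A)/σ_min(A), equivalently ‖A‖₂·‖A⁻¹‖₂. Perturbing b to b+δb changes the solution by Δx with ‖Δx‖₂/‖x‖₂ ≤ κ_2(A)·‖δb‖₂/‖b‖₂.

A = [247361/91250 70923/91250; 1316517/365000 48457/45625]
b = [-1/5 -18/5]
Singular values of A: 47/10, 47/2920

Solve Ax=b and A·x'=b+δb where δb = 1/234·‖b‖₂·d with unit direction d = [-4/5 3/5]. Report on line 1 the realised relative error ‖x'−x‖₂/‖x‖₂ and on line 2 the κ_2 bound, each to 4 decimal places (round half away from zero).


largest singular value 47/10, smallest 47/2920
κ_2(A) = (47/10) / (47/2920) = 292.0000
κ_2(A)·‖δb‖/‖b‖ = 1.2479
solve Ax = b  →  x = [34.1787 -119.4638]
‖b‖₂ = 3.6056 and ‖x‖₂ = 124.2570
δb = ε·‖b‖·d = [-0.0123 0.0092]; solving A·Δx = δb gives ‖Δx‖ = 0.9573
dividing the unrounded norms, ‖Δx‖/‖x‖ = 0.0077
so the bound overstates the realised error by a factor of ≈ 161.9746 (computed from the unrounded values)

0.0077
1.2479


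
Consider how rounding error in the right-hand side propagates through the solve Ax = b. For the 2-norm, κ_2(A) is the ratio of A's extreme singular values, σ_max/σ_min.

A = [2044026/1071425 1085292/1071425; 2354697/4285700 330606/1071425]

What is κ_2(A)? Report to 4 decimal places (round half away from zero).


AᵀA = [115829239329/29387559184 7721549775/3673444898; 7721549775/3673444898 2059454484/1836722449]; tr = 514811457/101687056, det = 6561/6355441
solving λ² − 514811457/101687056·λ + 6561/6355441 = 0 gives λ = 81/16, 1296/6355441
κ = σ_max/σ_min = (9/4)/(36/2521) = 157.5625

157.5625


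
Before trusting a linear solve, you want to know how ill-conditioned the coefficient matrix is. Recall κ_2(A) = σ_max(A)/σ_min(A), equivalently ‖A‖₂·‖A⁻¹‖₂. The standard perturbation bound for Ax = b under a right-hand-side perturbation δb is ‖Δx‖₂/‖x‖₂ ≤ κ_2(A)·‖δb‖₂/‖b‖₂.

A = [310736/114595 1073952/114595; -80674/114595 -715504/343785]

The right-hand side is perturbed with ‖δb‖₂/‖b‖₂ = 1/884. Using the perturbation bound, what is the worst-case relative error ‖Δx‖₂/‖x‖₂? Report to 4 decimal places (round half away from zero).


AᵀA = [61311812/7812025 629904352/23436075; 629904352/23436075 6479656192/70308225]; tr = 281258500/2812329, det = 2560000/2812329
eigenvalues of AᵀA: λ = (tr ± √(tr²−4·det))/2 = 100, 25600/2812329
σ_max=√100=10, σ_min=√(25600/2812329)=(160/1677) → κ = 104.8125
κ_2(A)·‖δb‖/‖b‖ = 0.1186

0.1186


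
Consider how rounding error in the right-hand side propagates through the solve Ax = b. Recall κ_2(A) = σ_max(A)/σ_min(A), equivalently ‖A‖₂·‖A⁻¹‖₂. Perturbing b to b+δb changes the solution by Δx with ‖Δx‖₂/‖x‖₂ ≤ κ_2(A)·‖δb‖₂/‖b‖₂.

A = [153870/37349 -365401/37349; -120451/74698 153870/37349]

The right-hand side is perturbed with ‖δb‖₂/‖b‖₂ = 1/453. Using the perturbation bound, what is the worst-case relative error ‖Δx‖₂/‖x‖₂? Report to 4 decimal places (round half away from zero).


form AᵀA = [646226929/33016516 -387521595/8254129; -387521595/8254129 930141229/8254129] with trace 25839005/195364 and determinant 279841/195364
char-poly roots: 529/4 and 529/48841
so κ_2 = √((529/4) / (529/48841)) = 110.5000
worst-case relative error ≤ 110.5000 × 1/453 = 0.2439

0.2439


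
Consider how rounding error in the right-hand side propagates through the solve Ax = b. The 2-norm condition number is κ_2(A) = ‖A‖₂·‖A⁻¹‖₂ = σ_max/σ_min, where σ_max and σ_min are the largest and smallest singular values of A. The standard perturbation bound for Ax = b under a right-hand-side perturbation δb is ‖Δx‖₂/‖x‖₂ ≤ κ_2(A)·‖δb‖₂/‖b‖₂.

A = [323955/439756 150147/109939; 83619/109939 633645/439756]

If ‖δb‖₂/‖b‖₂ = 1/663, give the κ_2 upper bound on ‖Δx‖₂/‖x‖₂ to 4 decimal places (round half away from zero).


0.3363

AᵀA = [257813361/229946896 30209760/14371681; 30209760/14371681 906316209/229946896]; tr = 2014065/397832, det = 6561/12730624
λ_max, λ_min = (2014065/397832 ± √63377055504/2472973441)/2 = 81/16, 81/795664
κ = σ_max/σ_min = (9/4)/(9/892) = 223.0000
bound on ‖Δx‖/‖x‖: κ·ε = 223.0000·1/663 = 0.3363


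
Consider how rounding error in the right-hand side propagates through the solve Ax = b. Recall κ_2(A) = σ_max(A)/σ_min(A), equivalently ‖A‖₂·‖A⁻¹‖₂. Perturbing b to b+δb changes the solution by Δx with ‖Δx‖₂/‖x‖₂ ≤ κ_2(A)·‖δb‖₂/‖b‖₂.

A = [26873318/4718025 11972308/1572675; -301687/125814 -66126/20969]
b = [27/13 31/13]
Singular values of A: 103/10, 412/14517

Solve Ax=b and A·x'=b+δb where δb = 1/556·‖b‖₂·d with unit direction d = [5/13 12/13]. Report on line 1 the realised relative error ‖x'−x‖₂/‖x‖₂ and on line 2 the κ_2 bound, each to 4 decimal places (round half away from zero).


σ_max = 103/10, σ_min = 412/14517
κ = σ_max/σ_min = (103/10)/(412/14517) = 362.9250
bound on ‖Δx‖/‖x‖: κ·ε = 362.9250·1/556 = 0.6527
solve Ax = b  →  x = [-84.5068 63.5015]
2-norm of b is 3.1623; of x, 105.7064
Δx = A⁻¹·δb where δb = 1/556·3.1623·d; ‖Δx‖ = 0.2004
relative error = 0.0019
realised/bound (from unrounded values) ≈ 0.0029

0.0019
0.6527


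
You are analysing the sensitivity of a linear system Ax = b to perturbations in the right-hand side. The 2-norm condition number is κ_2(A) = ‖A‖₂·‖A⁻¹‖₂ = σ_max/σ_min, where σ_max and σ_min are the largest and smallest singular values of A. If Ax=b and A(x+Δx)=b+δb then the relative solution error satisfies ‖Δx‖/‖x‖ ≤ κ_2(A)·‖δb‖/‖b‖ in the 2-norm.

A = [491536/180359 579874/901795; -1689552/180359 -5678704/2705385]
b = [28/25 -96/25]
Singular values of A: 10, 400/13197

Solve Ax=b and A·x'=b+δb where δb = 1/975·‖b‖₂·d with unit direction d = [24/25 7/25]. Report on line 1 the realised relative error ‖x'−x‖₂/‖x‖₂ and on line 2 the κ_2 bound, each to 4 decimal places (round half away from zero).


from the listed singular values, σ₁ = 10, σ_n = 400/13197
κ = σ_max/σ_min = 10/(400/13197) = 329.9250
worst-case relative error ≤ 329.9250 × 1/975 = 0.3384
solve Ax = b  →  x = [0.3902 0.0878]
‖b‖ = 4.0000, ‖x‖ = 0.4000
δb = ε·‖b‖·d = [0.0039 0.0011]; solving A·Δx = δb gives ‖Δx‖ = 0.1354
realised ‖Δx‖/‖x‖ = 0.3384
realised/bound = 1 exactly: the bound is attained for this b and d

0.3384
0.3384


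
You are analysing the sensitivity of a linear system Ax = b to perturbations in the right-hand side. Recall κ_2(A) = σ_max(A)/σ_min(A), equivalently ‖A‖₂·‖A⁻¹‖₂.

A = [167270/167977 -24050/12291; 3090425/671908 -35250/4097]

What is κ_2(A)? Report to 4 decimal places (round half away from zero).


M = AᵀA = [5947885025/268566544 -4181753875/100712454; -4181753875/100712454 11761465000/151068681]. tr(M)=836382025/8363664, det(M)=390625/2090916
char-poly roots: 100 and 15625/8363664
σ_max=√100=10, σ_min=√(15625/8363664)=(125/2892) → κ = 231.3600

231.3600


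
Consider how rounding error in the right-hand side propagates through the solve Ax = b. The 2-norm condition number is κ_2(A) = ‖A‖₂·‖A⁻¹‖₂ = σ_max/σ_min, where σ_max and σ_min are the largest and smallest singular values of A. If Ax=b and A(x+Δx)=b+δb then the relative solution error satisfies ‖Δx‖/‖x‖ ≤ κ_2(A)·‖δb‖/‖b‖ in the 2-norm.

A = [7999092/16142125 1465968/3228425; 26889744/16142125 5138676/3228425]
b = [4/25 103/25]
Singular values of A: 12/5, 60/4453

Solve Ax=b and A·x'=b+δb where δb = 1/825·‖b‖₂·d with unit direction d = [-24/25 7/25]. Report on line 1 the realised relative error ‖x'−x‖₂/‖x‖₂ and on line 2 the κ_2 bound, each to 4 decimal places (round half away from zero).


from the listed singular values, σ₁ = 12/5, σ_n = 60/4453
κ_2(A) = (12/5) / (60/4453) = 178.1200
κ_2(A)·‖δb‖/‖b‖ = 0.2159
solve Ax = b  →  x = [-49.9770 54.8925]
‖b‖₂ = 4.1231 and ‖x‖₂ = 74.2354
re-solving with b+δb shifts x by Δx of norm 0.3709
realised ‖Δx‖/‖x‖ = 0.0050
tightness: 0.0050 against a bound of 0.2159 (unrounded ratio ≈ 0.0231)

0.0050
0.2159


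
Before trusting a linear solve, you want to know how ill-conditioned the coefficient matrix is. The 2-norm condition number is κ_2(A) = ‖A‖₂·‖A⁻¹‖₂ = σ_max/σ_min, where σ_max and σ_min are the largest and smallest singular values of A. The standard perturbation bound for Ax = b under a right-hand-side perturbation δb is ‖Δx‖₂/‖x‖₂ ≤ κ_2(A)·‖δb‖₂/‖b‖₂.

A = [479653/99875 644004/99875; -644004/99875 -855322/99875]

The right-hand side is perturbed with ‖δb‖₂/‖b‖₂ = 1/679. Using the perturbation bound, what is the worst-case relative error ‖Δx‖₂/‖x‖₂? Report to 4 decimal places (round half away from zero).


0.5884

AᵀA = [25792326097/399000625 34389169596/399000625; 34389169596/399000625 45852675028/399000625]; tr = 573160009/3192005, det = 80604484/399000625
solving λ² − 573160009/3192005·λ + 80604484/399000625 = 0 gives λ = 4489/25, 17956/15960025
κ = σ_max/σ_min = (67/5)/(134/3995) = 399.5000
bound on ‖Δx‖/‖x‖: κ·ε = 399.5000·1/679 = 0.5884


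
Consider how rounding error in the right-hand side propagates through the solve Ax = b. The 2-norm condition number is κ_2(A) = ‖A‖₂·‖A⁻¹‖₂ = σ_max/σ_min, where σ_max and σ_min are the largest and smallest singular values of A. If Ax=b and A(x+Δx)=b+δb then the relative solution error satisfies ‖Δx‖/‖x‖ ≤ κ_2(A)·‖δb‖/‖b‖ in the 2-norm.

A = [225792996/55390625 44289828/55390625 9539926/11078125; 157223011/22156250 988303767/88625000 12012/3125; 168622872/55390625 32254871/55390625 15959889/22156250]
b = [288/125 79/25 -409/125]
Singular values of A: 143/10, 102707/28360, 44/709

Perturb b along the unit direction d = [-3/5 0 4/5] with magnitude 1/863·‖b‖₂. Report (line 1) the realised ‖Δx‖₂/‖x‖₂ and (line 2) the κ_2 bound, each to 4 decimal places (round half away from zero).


largest singular value 143/10, smallest 44/709
κ = σ_max/σ_min = (143/10)/(44/709) = 230.4250
κ_2(A)·‖δb‖/‖b‖ = 0.2670
solve Ax = b  →  x = [10.7283 14.7646 -61.8176]
2-norm of b is 5.0990; of x, 64.4555
δb = ε·‖b‖·d = [-0.0035 0.0000 0.0047]; solving A·Δx = δb gives ‖Δx‖ = 0.0952
realised ‖Δx‖/‖x‖ = 0.0015
tightness: 0.0015 against a bound of 0.2670 (unrounded ratio ≈ 0.0055)

0.0015
0.2670


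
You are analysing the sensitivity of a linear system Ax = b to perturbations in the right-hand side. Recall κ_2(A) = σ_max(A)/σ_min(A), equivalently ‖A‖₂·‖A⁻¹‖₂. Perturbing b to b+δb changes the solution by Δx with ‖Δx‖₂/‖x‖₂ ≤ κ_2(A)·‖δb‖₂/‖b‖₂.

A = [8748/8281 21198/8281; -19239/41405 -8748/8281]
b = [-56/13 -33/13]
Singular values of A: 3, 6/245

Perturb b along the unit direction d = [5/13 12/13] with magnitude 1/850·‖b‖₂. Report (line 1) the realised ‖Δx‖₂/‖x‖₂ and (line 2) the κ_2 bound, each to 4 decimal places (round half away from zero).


from the listed singular values, σ₁ = 3, σ_n = 6/245
κ_2(A) = 3 / (6/245) = 122.5000
worst-case relative error ≤ 122.5000 × 1/850 = 0.1441
solve Ax = b  →  x = [150.3846 -63.7436]
‖b‖ = 5.0000, ‖x‖ = 163.3364
re-solving with b+δb shifts x by Δx of norm 0.2402
dividing the unrounded norms, ‖Δx‖/‖x‖ = 0.0015
realised/bound (from unrounded values) ≈ 0.0102

0.0015
0.1441


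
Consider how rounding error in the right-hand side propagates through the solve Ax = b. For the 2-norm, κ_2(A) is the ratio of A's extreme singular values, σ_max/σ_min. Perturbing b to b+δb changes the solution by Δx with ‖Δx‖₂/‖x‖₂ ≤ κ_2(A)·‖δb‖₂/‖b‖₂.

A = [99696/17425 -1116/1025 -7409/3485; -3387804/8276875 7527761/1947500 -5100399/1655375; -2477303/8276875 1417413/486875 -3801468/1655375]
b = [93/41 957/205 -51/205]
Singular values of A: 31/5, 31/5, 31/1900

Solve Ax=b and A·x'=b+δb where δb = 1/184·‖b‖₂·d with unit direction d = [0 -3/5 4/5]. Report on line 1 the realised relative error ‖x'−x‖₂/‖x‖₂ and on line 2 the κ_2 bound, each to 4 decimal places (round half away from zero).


largest singular value 31/5, smallest 31/1900
κ_2(A) = (31/5) / (31/1900) = 380.0000
bound on ‖Δx‖/‖x‖: κ·ε = 380.0000·1/184 = 2.0652
solve Ax = b  →  x = [-68.9317 -109.9355 -130.2751]
‖b‖ = 5.1962, ‖x‖ = 183.8722
Δx = A⁻¹·δb where δb = 1/184·5.1962·d; ‖Δx‖ = 1.7308
realised ‖Δx‖/‖x‖ = 0.0094
so the bound overstates the realised error by a factor of ≈ 219.3946 (computed from the unrounded values)

0.0094
2.0652


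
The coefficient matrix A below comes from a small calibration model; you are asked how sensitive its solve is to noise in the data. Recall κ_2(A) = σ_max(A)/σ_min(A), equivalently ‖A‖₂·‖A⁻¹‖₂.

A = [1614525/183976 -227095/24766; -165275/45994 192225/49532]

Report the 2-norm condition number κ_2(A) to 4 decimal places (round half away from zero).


form AᵀA = [18010320625/200279104 -33091579125/350488432; -33091579125/350488432 243239006725/2453419024] with trace 2206256525/11669056 and determinant 228765625/186704896
char-poly roots: 3025/16 and 75625/11669056
σ_max=√(3025/16)=(55/4), σ_min=√(75625/11669056)=(275/3416) → κ = 170.8000

170.8000


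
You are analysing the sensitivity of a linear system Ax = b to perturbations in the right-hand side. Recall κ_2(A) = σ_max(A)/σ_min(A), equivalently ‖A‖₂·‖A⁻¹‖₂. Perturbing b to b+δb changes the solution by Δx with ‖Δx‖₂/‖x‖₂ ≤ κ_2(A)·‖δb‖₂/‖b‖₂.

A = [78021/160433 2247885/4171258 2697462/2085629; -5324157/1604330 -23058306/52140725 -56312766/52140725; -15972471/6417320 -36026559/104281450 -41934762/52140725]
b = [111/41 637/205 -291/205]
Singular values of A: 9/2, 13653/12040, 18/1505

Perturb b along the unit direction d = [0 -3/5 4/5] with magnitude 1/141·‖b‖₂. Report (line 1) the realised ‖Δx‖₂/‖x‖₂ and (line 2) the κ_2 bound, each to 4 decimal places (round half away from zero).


0.0103
2.6684

largest singular value 9/2, smallest 18/1505
κ_2(A) = (9/2) / (18/1505) = 376.2500
perturbation bound = 376.2500·1/141 = 2.6684
solve Ax = b  →  x = [-1.2227 232.4448 -94.2990]
2-norm of b is 4.3589; of x, 250.8474
with δb = [0.0000 -0.0185 0.0247], A·Δx = δb → ‖Δx‖ = 2.5848
realised ‖Δx‖/‖x‖ = 0.0103
realised/bound (from unrounded values) ≈ 0.0039


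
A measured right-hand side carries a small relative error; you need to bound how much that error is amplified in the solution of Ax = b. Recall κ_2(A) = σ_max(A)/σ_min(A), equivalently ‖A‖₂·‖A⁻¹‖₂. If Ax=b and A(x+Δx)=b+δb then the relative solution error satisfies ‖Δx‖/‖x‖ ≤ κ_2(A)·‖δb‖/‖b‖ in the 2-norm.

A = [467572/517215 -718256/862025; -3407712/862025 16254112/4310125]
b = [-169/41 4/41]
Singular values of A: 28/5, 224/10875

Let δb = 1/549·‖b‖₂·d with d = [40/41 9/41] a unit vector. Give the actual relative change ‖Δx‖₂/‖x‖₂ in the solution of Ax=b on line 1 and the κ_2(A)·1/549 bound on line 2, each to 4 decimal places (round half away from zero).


σ_max = 28/5, σ_min = 224/10875
κ_2(A) = (28/5) / (224/10875) = 271.8750
bound on ‖Δx‖/‖x‖: κ·ε = 271.8750·1/549 = 0.4952
solve Ax = b  →  x = [-134.0579 -140.5018]
2-norm of b is 4.1231; of x, 194.1965
δb = ε·‖b‖·d = [0.0073 0.0016]; solving A·Δx = δb gives ‖Δx‖ = 0.3646
relative error = 0.0019
realised/bound (from unrounded values) ≈ 0.0038

0.0019
0.4952


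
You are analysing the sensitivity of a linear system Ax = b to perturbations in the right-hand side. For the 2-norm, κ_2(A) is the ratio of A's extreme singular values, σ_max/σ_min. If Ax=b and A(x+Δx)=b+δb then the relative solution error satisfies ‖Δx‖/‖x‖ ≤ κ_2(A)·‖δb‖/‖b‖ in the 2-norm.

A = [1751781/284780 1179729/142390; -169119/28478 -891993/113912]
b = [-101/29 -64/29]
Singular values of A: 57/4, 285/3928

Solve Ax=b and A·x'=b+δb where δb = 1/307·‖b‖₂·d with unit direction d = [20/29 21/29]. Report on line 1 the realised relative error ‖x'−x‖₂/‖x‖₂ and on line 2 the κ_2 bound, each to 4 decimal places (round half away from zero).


from the listed singular values, σ₁ = 57/4, σ_n = 285/3928
κ_2(A) = (57/4) / (285/3928) = 196.4000
κ_2(A)·‖δb‖/‖b‖ = 0.6397
solve Ax = b  →  x = [44.0618 -33.1340]
2-norm of b is 4.1231; of x, 55.1299
Δx = A⁻¹·δb where δb = 1/307·4.1231·d; ‖Δx‖ = 0.1851
realised ‖Δx‖/‖x‖ = 0.0034
realised/bound (from unrounded values) ≈ 0.0052

0.0034
0.6397


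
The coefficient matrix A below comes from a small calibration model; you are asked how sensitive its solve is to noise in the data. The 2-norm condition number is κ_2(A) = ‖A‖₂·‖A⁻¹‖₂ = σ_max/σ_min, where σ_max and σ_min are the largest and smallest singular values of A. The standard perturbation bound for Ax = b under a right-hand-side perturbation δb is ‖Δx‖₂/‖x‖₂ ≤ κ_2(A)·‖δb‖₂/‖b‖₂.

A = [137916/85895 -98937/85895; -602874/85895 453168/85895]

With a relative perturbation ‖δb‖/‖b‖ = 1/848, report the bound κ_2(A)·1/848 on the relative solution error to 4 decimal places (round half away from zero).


form AᵀA = [227529972/4389025 -170641404/4389025; -170641404/4389025 127989153/4389025] with trace 14220765/175561 and determinant 26244/175561
λ_max, λ_min = (14220765/175561 ± √202211727493689/30821664721)/2 = 81, 324/175561
σ_max=√81=9, σ_min=√(324/175561)=(18/419) → κ = 209.5000
perturbation bound = 209.5000·1/848 = 0.2471

0.2471


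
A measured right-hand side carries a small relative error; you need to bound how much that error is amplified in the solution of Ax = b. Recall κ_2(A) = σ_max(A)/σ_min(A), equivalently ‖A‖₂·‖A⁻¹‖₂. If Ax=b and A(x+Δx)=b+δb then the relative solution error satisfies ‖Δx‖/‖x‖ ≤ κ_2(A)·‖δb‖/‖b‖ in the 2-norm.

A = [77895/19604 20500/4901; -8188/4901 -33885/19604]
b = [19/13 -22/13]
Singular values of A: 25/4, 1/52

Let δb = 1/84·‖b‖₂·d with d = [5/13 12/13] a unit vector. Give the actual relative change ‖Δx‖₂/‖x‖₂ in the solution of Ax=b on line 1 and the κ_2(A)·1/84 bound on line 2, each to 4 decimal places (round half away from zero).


0.0266
3.8690

σ_max = 25/4, σ_min = 1/52
condition number: (25/4) ÷ (1/52) = 325.0000
κ_2(A)·‖δb‖/‖b‖ = 3.8690
solve Ax = b  →  x = [37.8759 -35.6303]
2-norm of b is 2.2361; of x, 52.0010
with δb = [0.0102 0.0246], A·Δx = δb → ‖Δx‖ = 1.3842
relative error = 0.0266
so the bound overstates the realised error by a factor of ≈ 145.3472 (computed from the unrounded values)


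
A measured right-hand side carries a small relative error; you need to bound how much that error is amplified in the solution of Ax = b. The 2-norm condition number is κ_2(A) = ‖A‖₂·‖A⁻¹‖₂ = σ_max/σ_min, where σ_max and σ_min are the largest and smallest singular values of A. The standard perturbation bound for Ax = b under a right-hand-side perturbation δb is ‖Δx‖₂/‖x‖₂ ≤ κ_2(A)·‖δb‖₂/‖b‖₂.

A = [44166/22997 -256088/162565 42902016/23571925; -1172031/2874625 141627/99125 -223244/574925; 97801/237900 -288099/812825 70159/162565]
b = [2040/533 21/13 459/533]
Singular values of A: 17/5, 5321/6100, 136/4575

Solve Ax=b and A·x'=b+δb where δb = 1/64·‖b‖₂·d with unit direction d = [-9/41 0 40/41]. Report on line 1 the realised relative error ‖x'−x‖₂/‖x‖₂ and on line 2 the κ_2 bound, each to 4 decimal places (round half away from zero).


0.6281
1.7871

largest singular value 17/5, smallest 136/4575
condition number: (17/5) ÷ (136/4575) = 114.3750
worst-case relative error ≤ 114.3750 × 1/64 = 1.7871
solve Ax = b  →  x = [2.0054 2.2220 1.9099]
‖b‖ = 4.2426, ‖x‖ = 3.5506
Δx = A⁻¹·δb where δb = 1/64·4.2426·d; ‖Δx‖ = 2.2300
realised ‖Δx‖/‖x‖ = 0.6281
so the bound overstates the realised error by a factor of ≈ 2.8454 (computed from the unrounded values)


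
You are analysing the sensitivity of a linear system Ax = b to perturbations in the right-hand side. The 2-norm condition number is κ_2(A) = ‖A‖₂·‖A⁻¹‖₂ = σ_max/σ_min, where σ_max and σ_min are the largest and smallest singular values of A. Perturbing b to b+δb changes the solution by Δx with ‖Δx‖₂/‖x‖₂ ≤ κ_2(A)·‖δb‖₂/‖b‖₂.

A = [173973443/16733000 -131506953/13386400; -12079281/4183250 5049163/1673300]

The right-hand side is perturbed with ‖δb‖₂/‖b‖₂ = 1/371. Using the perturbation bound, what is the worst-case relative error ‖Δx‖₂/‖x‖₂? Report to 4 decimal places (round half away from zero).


form AᵀA = [52162085345449/447989262400 -39728649071979/358391409920; -39728649071979/358391409920 30281116312609/286713127936] with trace 1892534213249/8522982400 and determinant 12322110025/1363677184
char-poly roots: 22201/100 and 13875625/340919296
κ_2(A) = √(λ_max/λ_min) = √((22201/100) / (13875625/340919296)) = 73.8560
worst-case relative error ≤ 73.8560 × 1/371 = 0.1991

0.1991


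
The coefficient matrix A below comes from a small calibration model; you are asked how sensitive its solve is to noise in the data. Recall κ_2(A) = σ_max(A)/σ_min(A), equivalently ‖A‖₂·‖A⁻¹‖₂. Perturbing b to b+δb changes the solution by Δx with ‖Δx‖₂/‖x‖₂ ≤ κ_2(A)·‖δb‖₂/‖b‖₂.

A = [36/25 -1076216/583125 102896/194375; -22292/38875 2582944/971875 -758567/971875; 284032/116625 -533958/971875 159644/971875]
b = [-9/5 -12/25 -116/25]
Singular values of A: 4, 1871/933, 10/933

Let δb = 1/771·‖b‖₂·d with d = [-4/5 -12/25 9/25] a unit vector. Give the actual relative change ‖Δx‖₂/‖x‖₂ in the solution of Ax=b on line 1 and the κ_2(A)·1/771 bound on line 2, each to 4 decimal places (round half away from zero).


largest singular value 4, smallest 10/933
κ = σ_max/σ_min = 4/(10/933) = 373.2000
worst-case relative error ≤ 373.2000 × 1/771 = 0.4840
solve Ax = b  →  x = [-2.0457 -0.5729 0.1671]
2-norm of b is 5.0000; of x, 2.1310
Δx = A⁻¹·δb where δb = 1/771·5.0000·d; ‖Δx‖ = 0.6051
dividing the unrounded norms, ‖Δx‖/‖x‖ = 0.2839
tightness: 0.2839 against a bound of 0.4840 (unrounded ratio ≈ 0.5866)

0.2839
0.4840


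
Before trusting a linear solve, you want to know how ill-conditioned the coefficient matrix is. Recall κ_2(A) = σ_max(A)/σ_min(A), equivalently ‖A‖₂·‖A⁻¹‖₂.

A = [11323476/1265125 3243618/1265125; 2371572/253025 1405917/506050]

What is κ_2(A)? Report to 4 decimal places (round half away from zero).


AᵀA = [319655115936/1903140625 93230615898/1903140625; 93230615898/1903140625 108798211881/7612562500]; tr = 2219869881/12180100, det = 2125764/3045025
eigenvalues of AᵀA: λ = (tr ± √(tr²−4·det))/2 = 729/4, 11664/3045025
κ = σ_max/σ_min = (27/2)/(108/1745) = 218.1250

218.1250


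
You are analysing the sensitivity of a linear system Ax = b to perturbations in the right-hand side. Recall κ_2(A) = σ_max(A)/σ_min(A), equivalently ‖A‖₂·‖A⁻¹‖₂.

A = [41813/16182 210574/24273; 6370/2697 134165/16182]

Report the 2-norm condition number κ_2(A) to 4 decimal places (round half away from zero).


167.4000

M = AᵀA = [3815809/311364 9807616/233523; 9807616/233523 403528969/2802276]. tr(M)=218935625/1401138, det(M)=9765625/11209104
solving λ² − 218935625/1401138·λ + 9765625/11209104 = 0 gives λ = 625/4, 15625/2802276
κ_2(A) = √(λ_max/λ_min) = √((625/4) / (15625/2802276)) = 167.4000


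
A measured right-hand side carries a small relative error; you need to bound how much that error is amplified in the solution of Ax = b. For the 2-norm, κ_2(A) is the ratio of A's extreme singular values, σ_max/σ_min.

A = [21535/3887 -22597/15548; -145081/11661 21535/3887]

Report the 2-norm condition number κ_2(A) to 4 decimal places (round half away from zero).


AᵀA = [11480338/61893 -6352825/82524; -6352825/82524 3609797/110032]; tr = 16628737/76176, det = 12117361/76176
char-poly roots: 3481/16 and 3481/4761
so κ_2 = √((3481/16) / (3481/4761)) = 17.2500

17.2500


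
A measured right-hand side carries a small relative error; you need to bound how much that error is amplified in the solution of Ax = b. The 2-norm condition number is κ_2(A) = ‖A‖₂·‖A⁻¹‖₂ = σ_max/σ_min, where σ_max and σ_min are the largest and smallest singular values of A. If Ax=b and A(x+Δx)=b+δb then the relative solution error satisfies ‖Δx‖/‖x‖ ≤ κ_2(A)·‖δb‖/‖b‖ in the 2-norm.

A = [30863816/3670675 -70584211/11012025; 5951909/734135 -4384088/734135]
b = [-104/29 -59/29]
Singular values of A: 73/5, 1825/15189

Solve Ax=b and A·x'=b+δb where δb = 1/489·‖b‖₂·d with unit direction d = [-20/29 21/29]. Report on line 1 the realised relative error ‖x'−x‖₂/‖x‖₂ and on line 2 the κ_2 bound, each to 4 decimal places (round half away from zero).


largest singular value 73/5, smallest 1825/15189
κ_2(A) = (73/5) / (1825/15189) = 121.5120
perturbation bound = 121.5120·1/489 = 0.2485
solve Ax = b  →  x = [4.7745 6.8226]
2-norm of b is 4.1231; of x, 8.3272
re-solving with b+δb shifts x by Δx of norm 0.0702
relative error = 0.0084
tightness: 0.0084 against a bound of 0.2485 (unrounded ratio ≈ 0.0339)

0.0084
0.2485


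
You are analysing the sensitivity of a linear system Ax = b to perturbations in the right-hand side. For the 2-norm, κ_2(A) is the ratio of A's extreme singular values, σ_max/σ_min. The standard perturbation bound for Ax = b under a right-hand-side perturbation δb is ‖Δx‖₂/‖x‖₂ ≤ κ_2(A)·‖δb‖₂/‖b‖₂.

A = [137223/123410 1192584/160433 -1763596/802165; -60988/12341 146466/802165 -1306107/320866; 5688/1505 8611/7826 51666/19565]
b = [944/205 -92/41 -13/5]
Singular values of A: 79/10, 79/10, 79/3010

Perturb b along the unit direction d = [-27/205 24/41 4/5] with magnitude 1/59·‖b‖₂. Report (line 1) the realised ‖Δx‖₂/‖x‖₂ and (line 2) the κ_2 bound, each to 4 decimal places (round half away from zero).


σ_max = 79/10, σ_min = 79/3010
κ_2(A) = (79/10) / (79/3010) = 301.0000
perturbation bound = 301.0000·1/59 = 5.1017
solve Ax = b  →  x = [91.5443 -46.3973 -112.6699]
‖b‖₂ = 5.7446 and ‖x‖₂ = 152.4060
with δb = [-0.0128 0.0570 0.0779], A·Δx = δb → ‖Δx‖ = 3.7097
dividing the unrounded norms, ‖Δx‖/‖x‖ = 0.0243
so the bound overstates the realised error by a factor of ≈ 209.5907 (computed from the unrounded values)

0.0243
5.1017


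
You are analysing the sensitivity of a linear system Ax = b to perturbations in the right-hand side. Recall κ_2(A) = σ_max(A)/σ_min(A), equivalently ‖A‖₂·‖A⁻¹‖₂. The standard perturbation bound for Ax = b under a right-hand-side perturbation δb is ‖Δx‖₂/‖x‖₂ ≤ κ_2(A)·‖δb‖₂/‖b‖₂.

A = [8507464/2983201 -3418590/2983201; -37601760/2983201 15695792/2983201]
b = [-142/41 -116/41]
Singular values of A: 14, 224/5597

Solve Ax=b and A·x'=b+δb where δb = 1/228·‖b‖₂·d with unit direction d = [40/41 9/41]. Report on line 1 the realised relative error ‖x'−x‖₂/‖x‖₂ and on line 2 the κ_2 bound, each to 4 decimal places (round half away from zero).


largest singular value 14, smallest 224/5597
κ_2(A) = 14 / (224/5597) = 349.8125
worst-case relative error ≤ 349.8125 × 1/228 = 1.5343
solve Ax = b  →  x = [-38.3091 -92.3132]
‖b‖ = 4.4721, ‖x‖ = 99.9465
with δb = [0.0191 0.0043], A·Δx = δb → ‖Δx‖ = 0.4901
relative error = 0.0049
tightness: 0.0049 against a bound of 1.5343 (unrounded ratio ≈ 0.0032)

0.0049
1.5343


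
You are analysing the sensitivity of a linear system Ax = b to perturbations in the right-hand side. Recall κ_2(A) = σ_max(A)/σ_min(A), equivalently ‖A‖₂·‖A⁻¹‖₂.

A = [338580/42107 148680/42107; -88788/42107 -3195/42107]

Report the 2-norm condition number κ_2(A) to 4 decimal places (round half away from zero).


11.8500

AᵀA = [72885024/1054729 30115260/1054729; 30115260/1054729 13156425/1054729]; tr = 509121/6241, det = 291600/6241
char-poly roots: 81 and 3600/6241
so κ_2 = √(81 / (3600/6241)) = 11.8500


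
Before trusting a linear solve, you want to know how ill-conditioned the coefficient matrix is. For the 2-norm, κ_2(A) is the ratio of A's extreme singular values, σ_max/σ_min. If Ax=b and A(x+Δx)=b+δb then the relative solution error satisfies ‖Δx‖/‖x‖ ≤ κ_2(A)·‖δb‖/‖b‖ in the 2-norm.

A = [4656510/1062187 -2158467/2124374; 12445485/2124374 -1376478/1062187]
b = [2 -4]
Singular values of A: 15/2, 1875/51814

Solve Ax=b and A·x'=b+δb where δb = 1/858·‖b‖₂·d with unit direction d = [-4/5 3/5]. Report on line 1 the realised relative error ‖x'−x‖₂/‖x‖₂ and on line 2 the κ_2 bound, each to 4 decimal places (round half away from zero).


largest singular value 15/2, smallest 1875/51814
κ = σ_max/σ_min = (15/2)/(1875/51814) = 207.2560
κ_2(A)·‖δb‖/‖b‖ = 0.2416
solve Ax = b  →  x = [-24.5243 -107.7820]
‖b‖₂ = 4.4721 and ‖x‖₂ = 110.5369
δb = ε·‖b‖·d = [-0.0042 0.0031]; solving A·Δx = δb gives ‖Δx‖ = 0.1440
realised ‖Δx‖/‖x‖ = 0.0013
so the bound overstates the realised error by a factor of ≈ 185.3759 (computed from the unrounded values)

0.0013
0.2416


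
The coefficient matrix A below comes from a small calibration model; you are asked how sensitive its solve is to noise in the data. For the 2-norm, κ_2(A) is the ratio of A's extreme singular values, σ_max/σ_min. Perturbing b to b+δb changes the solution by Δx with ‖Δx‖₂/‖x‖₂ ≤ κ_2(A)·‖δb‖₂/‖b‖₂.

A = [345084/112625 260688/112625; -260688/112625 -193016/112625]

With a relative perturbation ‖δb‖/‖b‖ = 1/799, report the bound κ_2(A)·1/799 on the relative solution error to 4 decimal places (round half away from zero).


AᵀA = [7481648016/507375625 5611048512/507375625; 5611048512/507375625 4208536384/507375625]; tr = 467607376/20295025, det = 9216/811801
char-poly roots: 576/25 and 400/811801
κ = σ_max/σ_min = (24/5)/(20/901) = 216.2400
bound on ‖Δx‖/‖x‖: κ·ε = 216.2400·1/799 = 0.2706

0.2706


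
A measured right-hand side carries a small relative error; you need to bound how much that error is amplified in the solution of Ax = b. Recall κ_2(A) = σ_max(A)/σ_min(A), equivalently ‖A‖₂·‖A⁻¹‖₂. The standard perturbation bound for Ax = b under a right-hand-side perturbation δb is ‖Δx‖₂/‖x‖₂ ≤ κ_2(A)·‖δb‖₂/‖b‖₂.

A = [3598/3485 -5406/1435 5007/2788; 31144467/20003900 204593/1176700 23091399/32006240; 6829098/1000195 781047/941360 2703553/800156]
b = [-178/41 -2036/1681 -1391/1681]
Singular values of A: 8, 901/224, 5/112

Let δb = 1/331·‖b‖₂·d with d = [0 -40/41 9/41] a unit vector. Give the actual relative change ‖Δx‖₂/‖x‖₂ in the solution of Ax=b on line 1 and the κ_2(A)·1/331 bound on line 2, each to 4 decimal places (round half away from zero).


largest singular value 8, smallest 5/112
κ_2(A) = 8 / (5/112) = 179.2000
worst-case relative error ≤ 179.2000 × 1/331 = 0.5414
solve Ax = b  →  x = [-10.2091 7.2267 18.6108]
2-norm of b is 4.5826; of x, 22.4235
with δb = [0.0000 -0.0135 0.0030], A·Δx = δb → ‖Δx‖ = 0.3101
relative error = 0.0138
realised/bound (from unrounded values) ≈ 0.0255

0.0138
0.5414


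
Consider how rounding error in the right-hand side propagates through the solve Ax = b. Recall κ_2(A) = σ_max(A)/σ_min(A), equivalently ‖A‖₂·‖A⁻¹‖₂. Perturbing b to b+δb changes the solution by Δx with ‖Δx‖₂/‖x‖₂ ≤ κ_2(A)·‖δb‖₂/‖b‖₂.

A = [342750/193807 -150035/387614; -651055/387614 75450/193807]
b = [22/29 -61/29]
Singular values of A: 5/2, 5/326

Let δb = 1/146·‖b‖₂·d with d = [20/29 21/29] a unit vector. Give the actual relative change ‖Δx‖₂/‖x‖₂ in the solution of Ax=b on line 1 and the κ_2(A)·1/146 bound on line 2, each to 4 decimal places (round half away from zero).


from the listed singular values, σ₁ = 5/2, σ_n = 5/326
κ_2(A) = (5/2) / (5/326) = 163.0000
bound on ‖Δx‖/‖x‖: κ·ε = 163.0000·1/146 = 1.1164
solve Ax = b  →  x = [-13.5317 -63.7854]
‖b‖₂ = 2.2361 and ‖x‖₂ = 65.2049
with δb = [0.0106 0.0111], A·Δx = δb → ‖Δx‖ = 0.9986
realised ‖Δx‖/‖x‖ = 0.0153
tightness: 0.0153 against a bound of 1.1164 (unrounded ratio ≈ 0.0137)

0.0153
1.1164


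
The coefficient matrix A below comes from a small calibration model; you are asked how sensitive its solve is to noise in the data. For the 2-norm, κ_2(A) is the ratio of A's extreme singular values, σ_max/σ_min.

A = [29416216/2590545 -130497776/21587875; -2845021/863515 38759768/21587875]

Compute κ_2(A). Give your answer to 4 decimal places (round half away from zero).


AᵀA = [37526442566905/268436935881 -33356542624648/447394893135; -33356542624648/447394893135 29651182650176/745658155225]; tr = 4169625287281/23221188225, det = 5158686976/23221188225
char-poly roots: 4489/25 and 1149184/928847529
κ = σ_max/σ_min = (67/5)/(1072/30477) = 380.9625

380.9625


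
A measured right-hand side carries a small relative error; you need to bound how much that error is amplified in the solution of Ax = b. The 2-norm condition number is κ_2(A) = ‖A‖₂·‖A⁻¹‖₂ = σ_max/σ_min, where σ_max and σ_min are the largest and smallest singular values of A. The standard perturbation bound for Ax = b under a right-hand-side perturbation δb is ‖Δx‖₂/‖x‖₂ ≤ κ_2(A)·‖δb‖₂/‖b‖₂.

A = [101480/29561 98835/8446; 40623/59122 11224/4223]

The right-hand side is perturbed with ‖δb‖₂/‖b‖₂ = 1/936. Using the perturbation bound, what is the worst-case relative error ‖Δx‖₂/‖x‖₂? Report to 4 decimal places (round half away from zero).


0.1541

form AᵀA = [25486609/2079364 3118896/74263; 3118896/74263 6110809/42436] with trace 162458125/1039682 and determinant 9765625/8317456
eigenvalues of AᵀA: λ = (tr ± √(tr²−4·det))/2 = 625/4, 15625/2079364
κ = σ_max/σ_min = (25/2)/(125/1442) = 144.2000
bound on ‖Δx‖/‖x‖: κ·ε = 144.2000·1/936 = 0.1541


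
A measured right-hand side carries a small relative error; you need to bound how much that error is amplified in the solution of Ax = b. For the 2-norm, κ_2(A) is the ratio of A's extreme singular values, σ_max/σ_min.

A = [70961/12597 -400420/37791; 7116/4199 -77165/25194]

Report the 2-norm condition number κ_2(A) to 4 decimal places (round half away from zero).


222.3000

AᵀA = [5491200625/158684409 -30885181250/476053227; -30885181250/476053227 694934640625/5712638724]; tr = 3088643125/19766916, det = 9765625/19766916
solving λ² − 3088643125/19766916·λ + 9765625/19766916 = 0 gives λ = 625/4, 15625/4941729
κ_2(A) = √(λ_max/λ_min) = √((625/4) / (15625/4941729)) = 222.3000


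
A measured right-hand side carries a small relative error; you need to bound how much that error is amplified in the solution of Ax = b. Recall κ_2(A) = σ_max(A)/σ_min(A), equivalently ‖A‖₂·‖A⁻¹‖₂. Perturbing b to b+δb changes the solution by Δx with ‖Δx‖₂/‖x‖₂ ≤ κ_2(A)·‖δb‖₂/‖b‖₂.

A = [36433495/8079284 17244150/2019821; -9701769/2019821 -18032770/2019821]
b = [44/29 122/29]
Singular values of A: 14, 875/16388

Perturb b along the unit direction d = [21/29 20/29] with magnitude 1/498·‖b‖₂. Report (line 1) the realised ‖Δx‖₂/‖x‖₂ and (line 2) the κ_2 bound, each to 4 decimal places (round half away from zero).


0.0022
0.5265

σ_max = 14, σ_min = 875/16388
condition number: 14 ÷ (875/16388) = 262.2080
κ_2(A)·‖δb‖/‖b‖ = 0.5265
solve Ax = b  →  x = [-66.1701 35.1288]
‖b‖₂ = 4.4721 and ‖x‖₂ = 74.9167
with δb = [0.0065 0.0062], A·Δx = δb → ‖Δx‖ = 0.1682
relative error = 0.0022
tightness: 0.0022 against a bound of 0.5265 (unrounded ratio ≈ 0.0043)


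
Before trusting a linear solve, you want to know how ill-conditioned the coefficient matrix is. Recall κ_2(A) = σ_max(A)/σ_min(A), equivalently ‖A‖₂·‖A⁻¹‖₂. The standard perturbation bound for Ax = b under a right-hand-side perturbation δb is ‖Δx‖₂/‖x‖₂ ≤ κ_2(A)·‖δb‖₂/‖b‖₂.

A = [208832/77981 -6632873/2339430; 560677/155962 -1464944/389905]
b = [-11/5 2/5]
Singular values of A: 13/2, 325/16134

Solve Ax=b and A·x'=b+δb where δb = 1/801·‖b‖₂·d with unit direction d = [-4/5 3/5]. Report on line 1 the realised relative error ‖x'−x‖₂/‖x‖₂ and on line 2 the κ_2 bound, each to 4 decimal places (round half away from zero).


0.0014
0.4028

from the listed singular values, σ₁ = 13/2, σ_n = 325/16134
condition number: (13/2) ÷ (325/16134) = 322.6800
bound on ‖Δx‖/‖x‖: κ·ε = 322.6800·1/801 = 0.4028
solve Ax = b  →  x = [71.7908 68.5846]
2-norm of b is 2.2361; of x, 99.2863
δb = ε·‖b‖·d = [-0.0022 0.0017]; solving A·Δx = δb gives ‖Δx‖ = 0.1386
realised ‖Δx‖/‖x‖ = 0.0014
so the bound overstates the realised error by a factor of ≈ 288.6141 (computed from the unrounded values)


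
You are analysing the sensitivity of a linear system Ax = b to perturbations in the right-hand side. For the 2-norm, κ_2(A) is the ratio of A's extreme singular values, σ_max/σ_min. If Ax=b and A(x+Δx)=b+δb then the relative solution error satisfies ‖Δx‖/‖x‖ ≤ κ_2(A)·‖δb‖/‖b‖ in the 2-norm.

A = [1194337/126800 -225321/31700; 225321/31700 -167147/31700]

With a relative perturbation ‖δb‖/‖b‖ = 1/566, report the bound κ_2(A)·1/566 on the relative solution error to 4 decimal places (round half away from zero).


M = AᵀA = [89550148729/643129600 -16790244957/160782400; -16790244957/160782400 1574153453/20097800]. tr(M)=5596922369/25725184, det(M)=302934025/411602944
λ_max, λ_min = (5596922369/25725184 ± √31323591746229325761/661785091833856)/2 = 3481/16, 87025/25725184
κ = σ_max/σ_min = (59/4)/(295/5072) = 253.6000
worst-case relative error ≤ 253.6000 × 1/566 = 0.4481

0.4481


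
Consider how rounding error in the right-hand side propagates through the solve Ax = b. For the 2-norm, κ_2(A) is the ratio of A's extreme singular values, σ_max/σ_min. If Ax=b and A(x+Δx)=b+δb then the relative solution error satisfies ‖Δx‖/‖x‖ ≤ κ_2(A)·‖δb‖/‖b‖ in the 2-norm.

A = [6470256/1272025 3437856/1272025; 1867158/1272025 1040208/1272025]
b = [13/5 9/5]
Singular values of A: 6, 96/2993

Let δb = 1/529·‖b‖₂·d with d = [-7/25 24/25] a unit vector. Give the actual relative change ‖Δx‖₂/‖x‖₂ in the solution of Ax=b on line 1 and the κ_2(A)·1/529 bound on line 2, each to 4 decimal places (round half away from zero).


from the listed singular values, σ₁ = 6, σ_n = 96/2993
κ = σ_max/σ_min = 6/(96/2993) = 187.0625
worst-case relative error ≤ 187.0625 × 1/529 = 0.3536
solve Ax = b  →  x = [-14.2304 27.7445]
2-norm of b is 3.1623; of x, 31.1811
re-solving with b+δb shifts x by Δx of norm 0.1864
relative error = 0.0060
tightness: 0.0060 against a bound of 0.3536 (unrounded ratio ≈ 0.0169)

0.0060
0.3536
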